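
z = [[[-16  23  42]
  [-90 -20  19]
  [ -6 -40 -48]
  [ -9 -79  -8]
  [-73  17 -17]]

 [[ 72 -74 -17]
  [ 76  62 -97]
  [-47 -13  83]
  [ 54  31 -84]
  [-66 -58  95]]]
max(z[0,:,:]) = 42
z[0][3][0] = -9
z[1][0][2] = -17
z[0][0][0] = -16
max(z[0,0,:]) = 42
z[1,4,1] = -58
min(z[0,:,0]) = -90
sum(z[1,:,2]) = -20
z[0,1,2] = 19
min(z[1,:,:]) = -97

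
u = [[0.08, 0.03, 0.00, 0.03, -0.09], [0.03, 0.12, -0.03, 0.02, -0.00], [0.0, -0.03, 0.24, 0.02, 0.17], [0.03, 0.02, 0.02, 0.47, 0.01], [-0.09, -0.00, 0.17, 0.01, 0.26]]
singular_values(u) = [0.48, 0.43, 0.13, 0.13, 0.0]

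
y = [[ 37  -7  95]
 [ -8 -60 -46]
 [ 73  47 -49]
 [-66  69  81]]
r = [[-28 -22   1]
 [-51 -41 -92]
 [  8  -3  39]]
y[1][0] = -8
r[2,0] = 8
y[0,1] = -7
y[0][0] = 37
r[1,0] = -51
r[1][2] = -92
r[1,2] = -92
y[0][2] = 95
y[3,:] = [-66, 69, 81]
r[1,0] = -51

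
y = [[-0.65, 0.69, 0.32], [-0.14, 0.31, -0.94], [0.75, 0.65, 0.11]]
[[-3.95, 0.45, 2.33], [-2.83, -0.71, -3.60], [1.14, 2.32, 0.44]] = y@[[3.78, 1.54, -0.7],  [-2.86, 1.61, 0.77],  [1.5, 1.06, 4.19]]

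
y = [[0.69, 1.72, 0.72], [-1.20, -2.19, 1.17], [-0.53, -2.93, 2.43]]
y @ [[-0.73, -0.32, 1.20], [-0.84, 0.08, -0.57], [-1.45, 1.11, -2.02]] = [[-2.99, 0.72, -1.61], [1.02, 1.51, -2.56], [-0.68, 2.63, -3.87]]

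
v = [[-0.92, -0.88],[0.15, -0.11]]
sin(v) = [[-0.84,-0.76], [0.13,-0.13]]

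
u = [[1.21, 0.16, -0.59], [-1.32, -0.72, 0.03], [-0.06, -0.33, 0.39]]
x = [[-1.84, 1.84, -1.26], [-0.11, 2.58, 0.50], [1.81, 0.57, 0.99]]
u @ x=[[-3.31, 2.30, -2.03], [2.56, -4.27, 1.33], [0.85, -0.74, 0.3]]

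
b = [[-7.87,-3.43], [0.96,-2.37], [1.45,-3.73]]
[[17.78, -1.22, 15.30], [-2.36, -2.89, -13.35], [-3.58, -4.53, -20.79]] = b @ [[-2.29, -0.32, -3.74], [0.07, 1.09, 4.12]]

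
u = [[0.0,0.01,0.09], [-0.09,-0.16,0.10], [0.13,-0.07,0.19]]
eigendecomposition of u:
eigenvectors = [[(0.37+0j), 0.25+0.25j, (0.25-0.25j)], [(0.15+0j), (-0.87+0j), (-0.87-0j)], [(0.92+0j), (-0.3-0.16j), (-0.3+0.16j)]]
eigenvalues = [(0.23+0j), (-0.1+0.04j), (-0.1-0.04j)]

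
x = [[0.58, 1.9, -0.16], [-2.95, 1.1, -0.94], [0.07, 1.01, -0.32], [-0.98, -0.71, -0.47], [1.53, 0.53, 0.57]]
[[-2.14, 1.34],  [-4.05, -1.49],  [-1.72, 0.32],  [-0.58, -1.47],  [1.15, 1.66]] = x @ [[0.29, 0.35], [-1.03, 0.71], [2.19, 1.32]]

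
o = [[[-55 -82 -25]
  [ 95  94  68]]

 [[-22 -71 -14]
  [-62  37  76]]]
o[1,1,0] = -62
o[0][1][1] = 94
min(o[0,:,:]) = -82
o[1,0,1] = -71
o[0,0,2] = -25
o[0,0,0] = -55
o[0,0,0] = -55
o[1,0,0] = -22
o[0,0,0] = -55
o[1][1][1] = 37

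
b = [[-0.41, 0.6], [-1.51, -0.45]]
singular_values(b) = [1.59, 0.68]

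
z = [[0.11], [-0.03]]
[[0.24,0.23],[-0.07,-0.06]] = z @ [[2.20, 2.06]]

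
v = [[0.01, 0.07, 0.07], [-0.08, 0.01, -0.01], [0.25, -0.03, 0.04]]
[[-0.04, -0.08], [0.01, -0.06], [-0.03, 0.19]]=v @ [[-0.18, 0.91], [-0.50, -0.19], [0.01, -1.05]]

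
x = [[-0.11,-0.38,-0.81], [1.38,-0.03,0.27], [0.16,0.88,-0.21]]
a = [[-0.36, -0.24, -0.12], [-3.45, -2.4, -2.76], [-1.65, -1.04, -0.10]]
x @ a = [[2.69,  1.78,  1.14], [-0.84,  -0.54,  -0.11], [-2.75,  -1.93,  -2.43]]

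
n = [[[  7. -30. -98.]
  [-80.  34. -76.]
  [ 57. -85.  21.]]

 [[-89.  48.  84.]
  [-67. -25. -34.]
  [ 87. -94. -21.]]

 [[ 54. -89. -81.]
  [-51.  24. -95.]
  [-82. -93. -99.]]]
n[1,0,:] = [-89.0, 48.0, 84.0]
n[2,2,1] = -93.0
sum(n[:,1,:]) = -370.0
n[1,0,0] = -89.0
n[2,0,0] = 54.0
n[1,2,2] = -21.0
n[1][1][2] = -34.0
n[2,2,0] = -82.0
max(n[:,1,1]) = 34.0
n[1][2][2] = -21.0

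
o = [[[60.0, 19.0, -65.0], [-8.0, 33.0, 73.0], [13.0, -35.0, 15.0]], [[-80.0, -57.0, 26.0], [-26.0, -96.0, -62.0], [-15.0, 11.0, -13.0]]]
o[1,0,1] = -57.0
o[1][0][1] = -57.0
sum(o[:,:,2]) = -26.0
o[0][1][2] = 73.0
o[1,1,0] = -26.0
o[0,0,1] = 19.0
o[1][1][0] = -26.0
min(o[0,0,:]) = -65.0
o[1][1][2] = -62.0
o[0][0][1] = 19.0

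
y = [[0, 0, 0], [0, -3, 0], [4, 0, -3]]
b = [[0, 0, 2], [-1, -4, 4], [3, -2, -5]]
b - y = [[0, 0, 2], [-1, -1, 4], [-1, -2, -2]]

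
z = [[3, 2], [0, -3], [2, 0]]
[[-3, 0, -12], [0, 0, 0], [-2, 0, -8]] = z @ [[-1, 0, -4], [0, 0, 0]]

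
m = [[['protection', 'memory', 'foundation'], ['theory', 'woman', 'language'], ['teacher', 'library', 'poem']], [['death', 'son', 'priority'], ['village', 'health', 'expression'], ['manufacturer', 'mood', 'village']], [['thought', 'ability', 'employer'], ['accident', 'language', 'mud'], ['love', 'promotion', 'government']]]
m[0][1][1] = 'woman'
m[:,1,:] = [['theory', 'woman', 'language'], ['village', 'health', 'expression'], ['accident', 'language', 'mud']]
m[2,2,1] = 'promotion'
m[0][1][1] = 'woman'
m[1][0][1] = 'son'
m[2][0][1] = 'ability'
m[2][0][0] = 'thought'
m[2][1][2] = 'mud'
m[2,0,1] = 'ability'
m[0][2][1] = 'library'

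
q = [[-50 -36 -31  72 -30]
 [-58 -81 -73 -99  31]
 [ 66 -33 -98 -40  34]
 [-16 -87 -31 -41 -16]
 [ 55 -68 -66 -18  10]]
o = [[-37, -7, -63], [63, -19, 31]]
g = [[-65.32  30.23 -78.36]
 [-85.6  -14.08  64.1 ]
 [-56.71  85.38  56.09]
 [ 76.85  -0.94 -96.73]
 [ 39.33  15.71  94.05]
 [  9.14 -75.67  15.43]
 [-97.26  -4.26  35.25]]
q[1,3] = -99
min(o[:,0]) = -37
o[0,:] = [-37, -7, -63]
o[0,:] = [-37, -7, -63]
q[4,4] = 10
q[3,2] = -31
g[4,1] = 15.71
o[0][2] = -63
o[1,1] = -19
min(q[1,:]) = -99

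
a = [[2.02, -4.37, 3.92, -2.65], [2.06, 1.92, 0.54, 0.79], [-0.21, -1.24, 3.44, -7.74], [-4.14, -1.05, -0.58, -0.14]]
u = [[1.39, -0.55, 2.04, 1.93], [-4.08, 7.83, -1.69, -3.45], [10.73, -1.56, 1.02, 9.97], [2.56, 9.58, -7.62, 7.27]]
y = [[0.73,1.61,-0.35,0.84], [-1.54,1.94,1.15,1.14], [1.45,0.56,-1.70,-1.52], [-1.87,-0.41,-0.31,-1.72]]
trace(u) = 17.51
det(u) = -942.45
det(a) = 181.74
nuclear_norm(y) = 9.02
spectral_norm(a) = 10.08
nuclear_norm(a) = 20.22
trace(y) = -0.75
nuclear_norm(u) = 36.47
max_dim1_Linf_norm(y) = 1.94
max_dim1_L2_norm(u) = 14.77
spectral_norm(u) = 17.36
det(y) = -5.19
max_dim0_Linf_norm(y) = 1.94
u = y @ a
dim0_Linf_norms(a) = [4.14, 4.37, 3.92, 7.74]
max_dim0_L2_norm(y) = 2.92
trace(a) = 7.24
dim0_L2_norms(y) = [2.92, 2.61, 2.11, 2.7]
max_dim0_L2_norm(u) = 12.96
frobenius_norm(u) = 23.02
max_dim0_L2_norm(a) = 8.22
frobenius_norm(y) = 5.20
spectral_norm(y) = 3.64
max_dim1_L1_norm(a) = 12.96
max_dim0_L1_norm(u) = 22.62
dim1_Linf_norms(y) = [1.61, 1.94, 1.7, 1.87]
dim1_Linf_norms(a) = [4.37, 2.06, 7.74, 4.14]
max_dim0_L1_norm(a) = 11.32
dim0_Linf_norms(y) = [1.87, 1.94, 1.7, 1.72]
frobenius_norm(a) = 12.10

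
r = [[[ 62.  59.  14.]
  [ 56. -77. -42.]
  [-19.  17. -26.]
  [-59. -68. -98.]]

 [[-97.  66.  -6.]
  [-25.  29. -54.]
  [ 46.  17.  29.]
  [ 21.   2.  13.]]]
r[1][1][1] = 29.0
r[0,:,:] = [[62.0, 59.0, 14.0], [56.0, -77.0, -42.0], [-19.0, 17.0, -26.0], [-59.0, -68.0, -98.0]]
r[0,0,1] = 59.0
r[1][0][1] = 66.0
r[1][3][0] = 21.0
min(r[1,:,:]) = -97.0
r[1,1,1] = 29.0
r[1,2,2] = 29.0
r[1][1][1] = 29.0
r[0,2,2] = -26.0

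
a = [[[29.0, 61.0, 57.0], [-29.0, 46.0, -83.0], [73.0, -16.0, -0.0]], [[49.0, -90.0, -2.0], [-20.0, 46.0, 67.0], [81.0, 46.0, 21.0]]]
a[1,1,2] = 67.0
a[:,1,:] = [[-29.0, 46.0, -83.0], [-20.0, 46.0, 67.0]]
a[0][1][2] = -83.0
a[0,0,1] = 61.0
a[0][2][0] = 73.0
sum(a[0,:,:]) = 138.0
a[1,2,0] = 81.0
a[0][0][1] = 61.0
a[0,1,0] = -29.0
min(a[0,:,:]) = -83.0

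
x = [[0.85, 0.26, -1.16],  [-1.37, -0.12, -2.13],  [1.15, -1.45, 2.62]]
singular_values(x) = [4.02, 1.37, 0.92]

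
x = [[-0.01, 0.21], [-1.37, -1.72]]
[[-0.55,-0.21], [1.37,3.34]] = x @ [[2.14, -1.13], [-2.50, -1.04]]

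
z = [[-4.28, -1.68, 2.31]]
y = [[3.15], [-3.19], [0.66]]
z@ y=[[-6.6]]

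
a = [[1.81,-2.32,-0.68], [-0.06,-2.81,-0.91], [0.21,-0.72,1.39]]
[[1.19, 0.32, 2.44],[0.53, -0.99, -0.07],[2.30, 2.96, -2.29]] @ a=[[2.65,  -5.42,  2.29], [1.00,  1.60,  0.44], [3.50,  -12.0,  -7.44]]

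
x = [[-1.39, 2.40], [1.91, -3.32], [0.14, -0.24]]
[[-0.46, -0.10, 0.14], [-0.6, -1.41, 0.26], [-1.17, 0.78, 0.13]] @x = [[0.47,-0.81], [-1.82,3.18], [3.13,-5.43]]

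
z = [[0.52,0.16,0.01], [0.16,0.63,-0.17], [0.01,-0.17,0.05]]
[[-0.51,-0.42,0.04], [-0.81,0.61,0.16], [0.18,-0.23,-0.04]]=z @[[-0.7,-1.12,-0.0], [-0.95,1.05,0.23], [0.57,-0.78,-0.08]]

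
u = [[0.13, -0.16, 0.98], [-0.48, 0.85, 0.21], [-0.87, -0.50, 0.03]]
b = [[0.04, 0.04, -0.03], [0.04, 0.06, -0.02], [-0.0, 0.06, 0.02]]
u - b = [[0.09, -0.2, 1.01], [-0.52, 0.79, 0.23], [-0.87, -0.56, 0.01]]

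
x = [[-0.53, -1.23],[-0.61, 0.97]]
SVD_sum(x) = [[-0.04, -1.25], [0.03, 0.95]] + [[-0.49, 0.02], [-0.64, 0.02]]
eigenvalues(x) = [-0.93, 1.37]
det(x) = -1.26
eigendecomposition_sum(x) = [[-0.77, -0.5], [-0.25, -0.16]] + [[0.24, -0.73], [-0.36, 1.13]]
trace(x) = 0.44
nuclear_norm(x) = 2.37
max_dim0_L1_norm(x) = 2.2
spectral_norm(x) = 1.57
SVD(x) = [[-0.8, 0.61], [0.61, 0.80]] @ diag([1.5671024909496956, 0.8068393785997674]) @ [[0.03, 1.0], [-1.00, 0.03]]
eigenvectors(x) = [[-0.95, 0.54], [-0.31, -0.84]]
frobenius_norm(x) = 1.76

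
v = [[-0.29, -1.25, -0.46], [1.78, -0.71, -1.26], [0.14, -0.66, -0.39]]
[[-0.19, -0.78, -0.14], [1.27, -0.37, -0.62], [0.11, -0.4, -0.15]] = v @ [[0.71, -0.01, -0.0], [-0.01, 0.66, -0.09], [-0.0, -0.09, 0.54]]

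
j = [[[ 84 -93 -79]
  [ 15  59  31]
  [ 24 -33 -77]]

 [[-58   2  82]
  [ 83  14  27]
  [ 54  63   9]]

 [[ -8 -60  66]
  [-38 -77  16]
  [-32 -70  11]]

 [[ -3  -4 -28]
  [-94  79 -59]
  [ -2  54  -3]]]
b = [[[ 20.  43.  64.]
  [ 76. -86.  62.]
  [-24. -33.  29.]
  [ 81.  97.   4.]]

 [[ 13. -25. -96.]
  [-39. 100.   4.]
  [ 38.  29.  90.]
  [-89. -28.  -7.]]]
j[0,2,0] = 24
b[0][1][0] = 76.0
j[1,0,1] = 2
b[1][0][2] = -96.0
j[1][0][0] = -58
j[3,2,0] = -2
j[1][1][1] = 14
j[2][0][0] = -8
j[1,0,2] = 82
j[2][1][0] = -38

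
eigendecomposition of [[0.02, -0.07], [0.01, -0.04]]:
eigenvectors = [[0.98, 0.85], [0.22, 0.53]]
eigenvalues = [0.0, -0.02]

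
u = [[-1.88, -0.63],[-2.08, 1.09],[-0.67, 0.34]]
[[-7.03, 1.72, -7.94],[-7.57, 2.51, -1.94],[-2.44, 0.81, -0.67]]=u@[[3.7, -1.03, 2.94],[0.12, 0.34, 3.83]]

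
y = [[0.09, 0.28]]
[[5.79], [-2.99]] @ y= [[0.52, 1.62], [-0.27, -0.84]]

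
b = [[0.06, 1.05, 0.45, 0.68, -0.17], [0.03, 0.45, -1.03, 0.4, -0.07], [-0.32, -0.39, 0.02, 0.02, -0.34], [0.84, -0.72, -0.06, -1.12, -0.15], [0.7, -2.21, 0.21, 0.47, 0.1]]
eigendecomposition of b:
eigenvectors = [[-0.61+0.00j, 0.05-0.35j, (0.05+0.35j), 0.26-0.10j, 0.26+0.10j], [(-0.47+0j), (0.13+0.14j), (0.13-0.14j), 0.18+0.22j, 0.18-0.22j], [0.16+0.00j, 0.15-0.19j, 0.15+0.19j, (0.11+0.23j), (0.11-0.23j)], [(-0.13+0j), (-0.07-0.21j), (-0.07+0.21j), (-0.7+0j), (-0.7-0j)], [0.61+0.00j, -0.85+0.00j, (-0.85-0j), (0.23+0.49j), 0.23-0.49j]]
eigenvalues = [(1.05+0j), (0.41+0.83j), (0.41-0.83j), (-1.18+0.48j), (-1.18-0.48j)]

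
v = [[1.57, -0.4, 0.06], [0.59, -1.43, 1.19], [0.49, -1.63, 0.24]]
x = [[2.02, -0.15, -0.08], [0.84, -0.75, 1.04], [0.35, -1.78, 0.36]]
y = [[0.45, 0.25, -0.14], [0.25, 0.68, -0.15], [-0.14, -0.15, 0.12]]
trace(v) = 0.38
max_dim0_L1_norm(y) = 1.08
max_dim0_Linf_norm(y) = 0.68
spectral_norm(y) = 0.89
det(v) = 2.31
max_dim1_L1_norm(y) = 1.08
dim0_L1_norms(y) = [0.84, 1.08, 0.41]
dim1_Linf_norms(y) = [0.45, 0.68, 0.15]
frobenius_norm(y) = 0.94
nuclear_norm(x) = 4.99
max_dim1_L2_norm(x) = 2.03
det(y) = 0.02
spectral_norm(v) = 2.70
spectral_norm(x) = 2.54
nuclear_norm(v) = 4.65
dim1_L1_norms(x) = [2.25, 2.63, 2.49]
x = v + y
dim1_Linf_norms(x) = [2.02, 1.04, 1.78]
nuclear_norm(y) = 1.25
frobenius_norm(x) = 3.14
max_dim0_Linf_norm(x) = 2.02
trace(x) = 1.63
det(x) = 3.28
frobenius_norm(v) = 3.06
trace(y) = 1.25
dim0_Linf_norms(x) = [2.02, 1.78, 1.04]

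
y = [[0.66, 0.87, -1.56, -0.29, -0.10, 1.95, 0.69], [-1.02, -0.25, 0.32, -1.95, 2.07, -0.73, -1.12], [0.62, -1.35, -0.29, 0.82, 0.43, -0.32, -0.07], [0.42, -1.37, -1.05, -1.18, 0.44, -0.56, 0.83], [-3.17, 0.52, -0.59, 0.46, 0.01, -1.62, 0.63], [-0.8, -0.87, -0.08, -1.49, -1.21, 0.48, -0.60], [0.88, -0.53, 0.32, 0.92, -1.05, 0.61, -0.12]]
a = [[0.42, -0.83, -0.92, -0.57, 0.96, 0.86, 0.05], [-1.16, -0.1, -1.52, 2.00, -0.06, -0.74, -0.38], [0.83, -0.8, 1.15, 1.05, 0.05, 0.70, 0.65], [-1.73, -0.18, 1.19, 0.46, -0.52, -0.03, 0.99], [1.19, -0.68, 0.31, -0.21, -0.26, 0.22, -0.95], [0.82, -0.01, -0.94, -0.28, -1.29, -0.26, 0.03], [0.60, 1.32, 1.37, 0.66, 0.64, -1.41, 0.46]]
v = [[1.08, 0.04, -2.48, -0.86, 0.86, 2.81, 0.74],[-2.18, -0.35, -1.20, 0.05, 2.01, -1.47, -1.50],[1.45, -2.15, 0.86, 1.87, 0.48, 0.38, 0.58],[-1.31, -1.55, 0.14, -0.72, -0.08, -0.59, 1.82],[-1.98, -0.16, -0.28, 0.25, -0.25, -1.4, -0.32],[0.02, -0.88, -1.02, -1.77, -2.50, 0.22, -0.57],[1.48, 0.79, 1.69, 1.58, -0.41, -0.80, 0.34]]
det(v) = 270.66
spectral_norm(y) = 4.48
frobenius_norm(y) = 7.15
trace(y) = -0.69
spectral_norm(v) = 5.07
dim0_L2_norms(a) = [2.77, 1.89, 2.96, 2.49, 1.83, 1.97, 1.63]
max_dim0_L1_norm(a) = 7.4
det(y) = -14.14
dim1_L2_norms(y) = [2.83, 3.33, 1.8, 2.4, 3.73, 2.38, 1.87]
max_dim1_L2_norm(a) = 2.89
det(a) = -34.89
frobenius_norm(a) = 6.01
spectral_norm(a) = 3.40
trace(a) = 1.87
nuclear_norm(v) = 20.31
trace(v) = 1.18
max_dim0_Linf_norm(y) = 3.17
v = y + a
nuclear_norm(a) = 14.24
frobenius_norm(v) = 8.88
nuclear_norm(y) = 16.36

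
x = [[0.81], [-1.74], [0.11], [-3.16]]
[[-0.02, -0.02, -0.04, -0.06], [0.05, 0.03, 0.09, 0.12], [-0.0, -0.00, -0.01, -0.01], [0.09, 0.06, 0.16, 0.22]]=x @[[-0.03,-0.02,-0.05,-0.07]]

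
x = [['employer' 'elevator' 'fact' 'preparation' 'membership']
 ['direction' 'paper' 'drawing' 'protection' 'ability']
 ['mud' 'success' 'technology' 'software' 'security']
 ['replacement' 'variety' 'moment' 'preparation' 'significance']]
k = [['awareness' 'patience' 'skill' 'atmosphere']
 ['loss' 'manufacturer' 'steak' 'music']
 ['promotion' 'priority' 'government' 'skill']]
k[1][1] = 'manufacturer'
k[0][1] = 'patience'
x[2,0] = 'mud'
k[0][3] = 'atmosphere'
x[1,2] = 'drawing'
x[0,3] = 'preparation'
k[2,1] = 'priority'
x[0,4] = 'membership'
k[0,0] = 'awareness'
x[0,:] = ['employer', 'elevator', 'fact', 'preparation', 'membership']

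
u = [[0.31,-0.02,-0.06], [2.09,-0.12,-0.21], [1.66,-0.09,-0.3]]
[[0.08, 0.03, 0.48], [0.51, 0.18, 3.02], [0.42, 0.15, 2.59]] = u@[[0.14, 0.08, 1.43], [-1.47, 0.04, 2.14], [-0.18, -0.08, -1.36]]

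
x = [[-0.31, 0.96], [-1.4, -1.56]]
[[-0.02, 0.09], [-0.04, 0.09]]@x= [[-0.12, -0.16], [-0.11, -0.18]]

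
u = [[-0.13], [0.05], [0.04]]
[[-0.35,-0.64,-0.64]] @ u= [[-0.01]]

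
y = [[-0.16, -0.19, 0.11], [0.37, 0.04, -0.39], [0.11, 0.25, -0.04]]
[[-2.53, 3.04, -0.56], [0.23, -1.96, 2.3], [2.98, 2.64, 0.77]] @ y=[[1.47, 0.46, -1.44], [-0.51, 0.45, 0.7], [0.58, -0.27, -0.73]]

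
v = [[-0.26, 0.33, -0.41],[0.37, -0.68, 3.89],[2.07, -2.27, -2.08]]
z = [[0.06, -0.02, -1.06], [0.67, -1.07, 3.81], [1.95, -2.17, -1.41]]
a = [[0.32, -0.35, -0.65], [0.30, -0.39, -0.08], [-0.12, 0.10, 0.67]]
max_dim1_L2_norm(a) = 0.8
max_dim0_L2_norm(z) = 4.2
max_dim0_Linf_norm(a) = 0.67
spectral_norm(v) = 4.55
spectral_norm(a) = 1.08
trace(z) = -2.42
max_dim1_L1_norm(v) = 6.42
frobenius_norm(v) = 5.46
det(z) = -0.25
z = v + a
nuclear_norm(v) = 7.58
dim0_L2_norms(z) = [2.06, 2.42, 4.2]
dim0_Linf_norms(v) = [2.07, 2.27, 3.89]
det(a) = -0.00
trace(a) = 0.60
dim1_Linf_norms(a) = [0.65, 0.39, 0.67]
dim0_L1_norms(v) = [2.7, 3.28, 6.38]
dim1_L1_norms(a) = [1.32, 0.77, 0.89]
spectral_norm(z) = 4.21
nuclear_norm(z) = 7.39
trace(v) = -3.02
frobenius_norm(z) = 5.27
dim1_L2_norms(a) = [0.8, 0.5, 0.69]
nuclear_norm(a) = 1.53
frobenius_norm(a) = 1.17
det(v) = 0.01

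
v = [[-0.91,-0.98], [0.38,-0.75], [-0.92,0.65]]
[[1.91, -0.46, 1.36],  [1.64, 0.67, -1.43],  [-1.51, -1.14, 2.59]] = v @ [[0.16, 0.95, -2.29], [-2.10, -0.41, 0.74]]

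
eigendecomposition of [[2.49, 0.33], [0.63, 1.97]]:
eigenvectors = [[0.78, -0.39],[0.63, 0.92]]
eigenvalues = [2.75, 1.71]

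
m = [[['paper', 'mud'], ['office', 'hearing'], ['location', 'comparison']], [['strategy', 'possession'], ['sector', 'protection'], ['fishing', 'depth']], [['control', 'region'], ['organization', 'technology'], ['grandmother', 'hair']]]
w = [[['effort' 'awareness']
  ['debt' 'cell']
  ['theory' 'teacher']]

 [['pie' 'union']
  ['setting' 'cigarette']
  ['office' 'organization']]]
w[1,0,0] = 'pie'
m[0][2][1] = 'comparison'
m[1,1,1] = 'protection'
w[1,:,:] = [['pie', 'union'], ['setting', 'cigarette'], ['office', 'organization']]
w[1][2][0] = 'office'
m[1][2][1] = 'depth'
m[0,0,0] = 'paper'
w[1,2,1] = 'organization'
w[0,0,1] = 'awareness'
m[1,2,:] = ['fishing', 'depth']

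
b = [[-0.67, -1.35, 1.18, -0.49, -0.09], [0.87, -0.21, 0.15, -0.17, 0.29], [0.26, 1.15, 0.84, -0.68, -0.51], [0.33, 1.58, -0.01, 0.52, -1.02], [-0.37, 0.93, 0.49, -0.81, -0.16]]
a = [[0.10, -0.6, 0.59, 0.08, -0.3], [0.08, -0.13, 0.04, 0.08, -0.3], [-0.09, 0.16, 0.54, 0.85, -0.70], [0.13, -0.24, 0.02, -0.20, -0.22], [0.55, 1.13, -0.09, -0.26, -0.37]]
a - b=[[0.77, 0.75, -0.59, 0.57, -0.21], [-0.79, 0.08, -0.11, 0.25, -0.59], [-0.35, -0.99, -0.30, 1.53, -0.19], [-0.20, -1.82, 0.03, -0.72, 0.8], [0.92, 0.20, -0.58, 0.55, -0.21]]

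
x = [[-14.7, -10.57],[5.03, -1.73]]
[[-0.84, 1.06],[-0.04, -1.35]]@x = [[17.68, 7.04], [-6.2, 2.76]]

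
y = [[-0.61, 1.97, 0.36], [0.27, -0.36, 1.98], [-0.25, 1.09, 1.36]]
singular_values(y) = [2.69, 2.09, 0.0]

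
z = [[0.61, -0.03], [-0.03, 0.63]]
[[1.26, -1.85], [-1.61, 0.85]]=z @ [[1.94,-2.98], [-2.47,1.20]]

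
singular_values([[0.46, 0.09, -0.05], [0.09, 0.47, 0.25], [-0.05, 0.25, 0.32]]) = [0.67, 0.48, 0.11]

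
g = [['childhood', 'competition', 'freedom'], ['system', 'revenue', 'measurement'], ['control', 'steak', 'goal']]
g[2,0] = 'control'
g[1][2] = 'measurement'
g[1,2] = 'measurement'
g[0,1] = 'competition'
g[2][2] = 'goal'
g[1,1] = 'revenue'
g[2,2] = 'goal'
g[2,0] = 'control'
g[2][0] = 'control'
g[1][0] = 'system'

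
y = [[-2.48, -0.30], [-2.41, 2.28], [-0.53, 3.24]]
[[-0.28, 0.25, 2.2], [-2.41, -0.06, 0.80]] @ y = [[-1.07, 7.78],[5.70, 3.18]]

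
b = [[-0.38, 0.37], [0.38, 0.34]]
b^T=[[-0.38,0.38],[0.37,0.34]]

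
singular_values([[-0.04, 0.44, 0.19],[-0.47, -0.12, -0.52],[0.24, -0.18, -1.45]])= [1.58, 0.53, 0.41]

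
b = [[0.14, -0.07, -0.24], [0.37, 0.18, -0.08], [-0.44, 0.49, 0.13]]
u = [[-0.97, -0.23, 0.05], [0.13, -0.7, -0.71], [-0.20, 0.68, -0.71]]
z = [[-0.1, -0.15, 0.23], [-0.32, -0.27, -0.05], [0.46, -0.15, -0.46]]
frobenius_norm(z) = 0.84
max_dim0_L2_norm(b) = 0.59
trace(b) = 0.45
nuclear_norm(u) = 3.01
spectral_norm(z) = 0.72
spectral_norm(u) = 1.01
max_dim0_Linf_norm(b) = 0.49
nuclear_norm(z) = 1.30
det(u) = -1.01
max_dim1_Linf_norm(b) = 0.49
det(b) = -0.05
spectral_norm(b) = 0.72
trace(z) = -0.83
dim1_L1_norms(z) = [0.48, 0.64, 1.07]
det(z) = 0.05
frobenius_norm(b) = 0.84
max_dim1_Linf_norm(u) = 0.97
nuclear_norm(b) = 1.30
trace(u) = -2.38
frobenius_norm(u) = 1.74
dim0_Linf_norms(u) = [0.97, 0.7, 0.71]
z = b @ u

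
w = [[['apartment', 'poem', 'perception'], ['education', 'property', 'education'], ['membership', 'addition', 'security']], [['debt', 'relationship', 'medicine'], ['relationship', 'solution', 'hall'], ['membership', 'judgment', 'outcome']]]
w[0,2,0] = 'membership'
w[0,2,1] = 'addition'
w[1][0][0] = 'debt'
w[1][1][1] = 'solution'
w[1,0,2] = 'medicine'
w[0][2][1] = 'addition'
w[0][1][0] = 'education'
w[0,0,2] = 'perception'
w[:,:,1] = [['poem', 'property', 'addition'], ['relationship', 'solution', 'judgment']]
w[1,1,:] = ['relationship', 'solution', 'hall']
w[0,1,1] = 'property'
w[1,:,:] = [['debt', 'relationship', 'medicine'], ['relationship', 'solution', 'hall'], ['membership', 'judgment', 'outcome']]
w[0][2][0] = 'membership'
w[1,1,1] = 'solution'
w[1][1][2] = 'hall'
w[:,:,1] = [['poem', 'property', 'addition'], ['relationship', 'solution', 'judgment']]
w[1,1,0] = 'relationship'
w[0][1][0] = 'education'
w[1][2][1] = 'judgment'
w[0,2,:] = ['membership', 'addition', 'security']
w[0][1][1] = 'property'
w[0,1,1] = 'property'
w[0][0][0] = 'apartment'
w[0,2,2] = 'security'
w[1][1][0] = 'relationship'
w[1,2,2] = 'outcome'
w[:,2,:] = [['membership', 'addition', 'security'], ['membership', 'judgment', 'outcome']]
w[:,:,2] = [['perception', 'education', 'security'], ['medicine', 'hall', 'outcome']]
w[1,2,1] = 'judgment'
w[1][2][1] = 'judgment'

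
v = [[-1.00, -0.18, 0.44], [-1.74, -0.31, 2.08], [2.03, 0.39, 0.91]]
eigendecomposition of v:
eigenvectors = [[0.35,0.18,0.07], [0.86,-0.98,0.72], [-0.37,0.01,0.69]]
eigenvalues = [-1.91, -0.01, 1.52]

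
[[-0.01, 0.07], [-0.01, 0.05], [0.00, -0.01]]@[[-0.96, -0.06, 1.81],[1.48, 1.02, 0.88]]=[[0.11,0.07,0.04], [0.08,0.05,0.03], [-0.01,-0.01,-0.01]]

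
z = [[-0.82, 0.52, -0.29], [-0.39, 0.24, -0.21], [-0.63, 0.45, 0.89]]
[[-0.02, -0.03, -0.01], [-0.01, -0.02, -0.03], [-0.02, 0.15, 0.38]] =z@ [[0.06, 0.05, -0.01],  [0.05, 0.11, 0.15],  [-0.01, 0.15, 0.34]]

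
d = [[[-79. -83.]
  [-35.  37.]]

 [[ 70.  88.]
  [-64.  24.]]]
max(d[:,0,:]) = 88.0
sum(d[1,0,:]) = 158.0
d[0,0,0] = -79.0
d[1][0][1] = 88.0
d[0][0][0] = -79.0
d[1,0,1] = 88.0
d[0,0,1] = -83.0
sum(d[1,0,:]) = 158.0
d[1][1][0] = -64.0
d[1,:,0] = [70.0, -64.0]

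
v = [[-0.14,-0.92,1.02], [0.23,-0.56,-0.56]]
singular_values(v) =[1.38, 0.82]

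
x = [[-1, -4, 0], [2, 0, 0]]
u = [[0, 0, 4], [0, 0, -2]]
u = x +[[1, 4, 4], [-2, 0, -2]]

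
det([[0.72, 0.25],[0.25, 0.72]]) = 0.456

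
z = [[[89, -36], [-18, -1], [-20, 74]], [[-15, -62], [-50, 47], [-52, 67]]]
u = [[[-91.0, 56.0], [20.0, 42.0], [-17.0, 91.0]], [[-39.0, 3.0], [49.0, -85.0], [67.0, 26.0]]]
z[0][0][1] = -36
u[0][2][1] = 91.0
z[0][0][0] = 89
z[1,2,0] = -52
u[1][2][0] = 67.0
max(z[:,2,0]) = -20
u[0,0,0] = -91.0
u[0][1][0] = 20.0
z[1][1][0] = -50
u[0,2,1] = 91.0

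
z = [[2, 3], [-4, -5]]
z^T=[[2, -4], [3, -5]]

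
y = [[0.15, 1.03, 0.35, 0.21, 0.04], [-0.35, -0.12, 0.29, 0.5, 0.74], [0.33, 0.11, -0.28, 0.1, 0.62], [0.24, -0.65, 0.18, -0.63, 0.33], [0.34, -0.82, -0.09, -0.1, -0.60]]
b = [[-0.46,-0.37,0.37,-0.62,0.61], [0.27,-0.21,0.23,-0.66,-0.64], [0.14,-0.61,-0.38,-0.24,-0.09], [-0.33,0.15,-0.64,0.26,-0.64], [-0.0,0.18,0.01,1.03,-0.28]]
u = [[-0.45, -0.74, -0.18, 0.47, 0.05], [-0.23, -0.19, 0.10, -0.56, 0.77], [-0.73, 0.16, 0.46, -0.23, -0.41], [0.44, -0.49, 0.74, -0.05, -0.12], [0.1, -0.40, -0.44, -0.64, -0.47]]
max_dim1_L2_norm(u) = 1.0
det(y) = 0.33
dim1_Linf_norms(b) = [0.62, 0.66, 0.61, 0.64, 1.03]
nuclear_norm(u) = 5.00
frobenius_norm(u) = 2.23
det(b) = -0.33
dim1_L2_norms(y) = [1.12, 1.01, 0.77, 1.01, 1.08]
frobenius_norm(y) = 2.25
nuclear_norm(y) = 4.52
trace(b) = -1.07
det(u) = -1.00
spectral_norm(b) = 1.63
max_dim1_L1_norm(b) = 2.43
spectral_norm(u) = 1.01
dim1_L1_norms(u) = [1.89, 1.85, 1.99, 1.84, 2.05]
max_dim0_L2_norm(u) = 1.0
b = y @ u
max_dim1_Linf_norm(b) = 1.03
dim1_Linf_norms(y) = [1.03, 0.74, 0.62, 0.65, 0.82]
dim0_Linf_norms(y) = [0.35, 1.03, 0.35, 0.63, 0.74]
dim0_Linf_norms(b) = [0.46, 0.61, 0.64, 1.03, 0.64]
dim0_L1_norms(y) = [1.41, 2.73, 1.19, 1.54, 2.33]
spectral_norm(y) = 1.63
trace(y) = -1.48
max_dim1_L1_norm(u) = 2.05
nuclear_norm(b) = 4.52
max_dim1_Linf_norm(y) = 1.03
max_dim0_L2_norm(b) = 1.42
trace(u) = -0.70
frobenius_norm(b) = 2.25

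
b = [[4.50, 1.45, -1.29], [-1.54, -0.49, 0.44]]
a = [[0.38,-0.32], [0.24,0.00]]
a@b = [[2.2, 0.71, -0.63], [1.08, 0.35, -0.31]]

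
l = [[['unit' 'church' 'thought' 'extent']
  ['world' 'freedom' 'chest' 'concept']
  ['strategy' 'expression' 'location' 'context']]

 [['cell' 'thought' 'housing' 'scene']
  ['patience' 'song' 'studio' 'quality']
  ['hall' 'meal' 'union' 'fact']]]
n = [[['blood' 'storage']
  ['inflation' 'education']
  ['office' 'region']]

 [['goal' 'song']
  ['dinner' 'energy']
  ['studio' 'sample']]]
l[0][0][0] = 'unit'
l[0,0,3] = 'extent'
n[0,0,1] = 'storage'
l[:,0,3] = ['extent', 'scene']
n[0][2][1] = 'region'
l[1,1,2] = 'studio'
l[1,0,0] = 'cell'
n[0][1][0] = 'inflation'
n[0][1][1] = 'education'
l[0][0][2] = 'thought'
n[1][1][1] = 'energy'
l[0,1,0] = 'world'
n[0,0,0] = 'blood'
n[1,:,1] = ['song', 'energy', 'sample']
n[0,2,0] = 'office'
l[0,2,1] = 'expression'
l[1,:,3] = ['scene', 'quality', 'fact']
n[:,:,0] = [['blood', 'inflation', 'office'], ['goal', 'dinner', 'studio']]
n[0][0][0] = 'blood'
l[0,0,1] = 'church'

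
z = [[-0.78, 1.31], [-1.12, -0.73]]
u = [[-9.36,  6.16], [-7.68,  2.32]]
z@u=[[-2.76, -1.77], [16.09, -8.59]]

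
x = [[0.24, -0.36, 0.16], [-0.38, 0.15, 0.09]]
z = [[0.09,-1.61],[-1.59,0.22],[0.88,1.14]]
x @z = [[0.73, -0.28], [-0.19, 0.75]]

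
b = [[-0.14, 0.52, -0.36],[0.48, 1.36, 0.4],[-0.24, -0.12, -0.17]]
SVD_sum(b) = [[0.11, 0.34, 0.08], [0.44, 1.39, 0.31], [-0.07, -0.20, -0.05]] + [[-0.27, 0.18, -0.42], [0.05, -0.03, 0.08], [-0.11, 0.07, -0.17]] + [[0.02,-0.00,-0.02], [-0.02,0.0,0.01], [-0.06,0.01,0.05]]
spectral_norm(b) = 1.55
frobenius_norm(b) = 1.66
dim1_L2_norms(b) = [0.65, 1.5, 0.32]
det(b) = -0.08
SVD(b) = [[0.24, -0.91, -0.33], [0.96, 0.17, 0.22], [-0.14, -0.37, 0.92]] @ diag([1.5533646166678425, 0.5831183501146135, 0.08678339382611058]) @ [[0.30,0.93,0.21], [0.51,-0.34,0.79], [-0.81,0.13,0.58]]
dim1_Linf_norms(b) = [0.52, 1.36, 0.24]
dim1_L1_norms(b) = [1.02, 2.24, 0.53]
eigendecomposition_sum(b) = [[0.13,0.48,0.09], [0.37,1.38,0.25], [-0.05,-0.17,-0.03]] + [[-0.3, 0.06, -0.37],[0.11, -0.02, 0.14],[-0.17, 0.03, -0.20]] + [[0.03, -0.02, -0.08], [-0.0, 0.00, 0.01], [-0.03, 0.02, 0.06]]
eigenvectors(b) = [[0.33, 0.83, -0.76], [0.94, -0.31, 0.09], [-0.12, 0.46, 0.64]]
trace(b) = 1.05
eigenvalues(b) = [1.48, -0.53, 0.1]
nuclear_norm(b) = 2.22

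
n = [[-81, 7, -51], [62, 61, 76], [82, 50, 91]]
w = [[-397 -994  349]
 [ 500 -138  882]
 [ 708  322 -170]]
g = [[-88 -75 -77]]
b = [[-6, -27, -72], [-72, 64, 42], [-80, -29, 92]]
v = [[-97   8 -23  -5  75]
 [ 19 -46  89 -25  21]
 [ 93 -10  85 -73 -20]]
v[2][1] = -10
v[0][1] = 8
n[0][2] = -51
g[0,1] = -75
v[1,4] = 21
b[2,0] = -80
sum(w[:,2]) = 1061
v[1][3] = -25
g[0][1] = -75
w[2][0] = 708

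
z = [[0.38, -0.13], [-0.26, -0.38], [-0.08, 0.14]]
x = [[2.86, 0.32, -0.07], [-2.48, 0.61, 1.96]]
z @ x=[[1.41, 0.04, -0.28], [0.2, -0.32, -0.73], [-0.58, 0.06, 0.28]]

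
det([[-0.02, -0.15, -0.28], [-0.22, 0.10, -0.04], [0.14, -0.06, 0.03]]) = 0.000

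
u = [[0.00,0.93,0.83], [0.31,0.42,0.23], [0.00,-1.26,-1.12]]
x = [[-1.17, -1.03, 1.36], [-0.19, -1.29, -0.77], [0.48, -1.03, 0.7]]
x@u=[[-0.32, -3.23, -2.73], [-0.4, 0.25, 0.41], [-0.32, -0.87, -0.62]]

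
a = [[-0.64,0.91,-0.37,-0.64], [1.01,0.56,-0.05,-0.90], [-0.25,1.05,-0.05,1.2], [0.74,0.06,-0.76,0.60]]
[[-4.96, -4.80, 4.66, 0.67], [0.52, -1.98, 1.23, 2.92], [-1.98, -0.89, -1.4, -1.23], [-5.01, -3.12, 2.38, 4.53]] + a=[[-5.6, -3.89, 4.29, 0.03], [1.53, -1.42, 1.18, 2.02], [-2.23, 0.16, -1.45, -0.03], [-4.27, -3.06, 1.62, 5.13]]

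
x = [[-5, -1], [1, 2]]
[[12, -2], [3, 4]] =x @ [[-3, 0], [3, 2]]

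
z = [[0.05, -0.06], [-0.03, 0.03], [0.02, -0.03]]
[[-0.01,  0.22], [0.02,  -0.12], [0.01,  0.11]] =z @ [[-2.22, 0.92], [-1.67, -2.94]]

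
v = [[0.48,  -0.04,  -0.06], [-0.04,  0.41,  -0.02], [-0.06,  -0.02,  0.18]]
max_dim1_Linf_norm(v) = 0.48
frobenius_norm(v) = 0.66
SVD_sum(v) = [[0.43, -0.17, -0.07],[-0.17, 0.06, 0.03],[-0.07, 0.03, 0.01]] + [[0.04, 0.12, -0.02], [0.12, 0.34, -0.06], [-0.02, -0.06, 0.01]] + [[0.01, 0.00, 0.03], [0.00, 0.00, 0.02], [0.03, 0.02, 0.16]]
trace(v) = 1.07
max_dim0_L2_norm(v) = 0.49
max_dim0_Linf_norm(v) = 0.48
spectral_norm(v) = 0.51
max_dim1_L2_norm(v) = 0.49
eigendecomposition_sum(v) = [[0.01, 0.0, 0.03], [0.00, 0.0, 0.02], [0.03, 0.02, 0.16]] + [[0.43, -0.17, -0.07], [-0.17, 0.06, 0.03], [-0.07, 0.03, 0.01]] + [[0.04, 0.12, -0.02], [0.12, 0.34, -0.06], [-0.02, -0.06, 0.01]]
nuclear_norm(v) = 1.07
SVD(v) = [[-0.92, -0.33, 0.2], [0.36, -0.93, 0.11], [0.15, 0.17, 0.97]] @ diag([0.5051151390386971, 0.3995134415002082, 0.16537141946109446]) @ [[-0.92,0.36,0.15], [-0.33,-0.93,0.17], [0.2,0.11,0.97]]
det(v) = 0.03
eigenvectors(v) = [[0.2, 0.92, -0.33], [0.11, -0.36, -0.93], [0.97, -0.15, 0.17]]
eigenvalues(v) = [0.17, 0.51, 0.4]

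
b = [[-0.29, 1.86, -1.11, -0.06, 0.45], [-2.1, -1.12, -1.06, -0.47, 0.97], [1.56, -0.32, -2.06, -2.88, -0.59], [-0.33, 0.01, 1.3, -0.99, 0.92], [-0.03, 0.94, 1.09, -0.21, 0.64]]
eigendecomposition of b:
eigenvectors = [[-0.55+0.00j,(-0.55-0j),-0.33-0.21j,(-0.33+0.21j),0.50+0.00j], [(-0.06-0.54j),-0.06+0.54j,0.58+0.00j,(0.58-0j),(-0.22+0j)], [-0.30+0.46j,-0.30-0.46j,(0.38-0.04j),0.38+0.04j,-0.20+0.00j], [0.26+0.09j,(0.26-0.09j),(-0.26-0.15j),-0.26+0.15j,0.28+0.00j], [(0.06+0.13j),0.06-0.13j,-0.49-0.17j,-0.49+0.17j,0.76+0.00j]]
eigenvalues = [(-0.69+2.65j), (-0.69-2.65j), (-1.22+0.66j), (-1.22-0.66j), (-0.01+0j)]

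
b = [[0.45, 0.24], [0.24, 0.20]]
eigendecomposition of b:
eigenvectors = [[0.85, -0.52], [0.52, 0.85]]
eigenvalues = [0.6, 0.05]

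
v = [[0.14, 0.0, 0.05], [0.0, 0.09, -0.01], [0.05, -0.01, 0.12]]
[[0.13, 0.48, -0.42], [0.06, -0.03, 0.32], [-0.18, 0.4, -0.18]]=v@[[1.74, 2.63, -3.06], [0.46, -0.04, 3.52], [-2.18, 2.21, 0.10]]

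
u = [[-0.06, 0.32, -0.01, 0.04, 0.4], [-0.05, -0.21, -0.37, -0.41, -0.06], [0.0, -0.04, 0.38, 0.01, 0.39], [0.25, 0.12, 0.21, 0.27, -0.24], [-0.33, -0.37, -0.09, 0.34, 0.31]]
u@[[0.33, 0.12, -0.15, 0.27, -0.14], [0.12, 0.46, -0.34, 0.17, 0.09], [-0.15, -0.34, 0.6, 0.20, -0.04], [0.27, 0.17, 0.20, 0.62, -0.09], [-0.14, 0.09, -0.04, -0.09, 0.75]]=[[-0.03, 0.19, -0.11, 0.03, 0.33],  [-0.09, -0.05, -0.22, -0.37, -0.01],  [-0.11, -0.11, 0.23, 0.04, 0.27],  [0.17, 0.04, 0.11, 0.32, -0.24],  [-0.09, -0.09, 0.18, 0.01, 0.22]]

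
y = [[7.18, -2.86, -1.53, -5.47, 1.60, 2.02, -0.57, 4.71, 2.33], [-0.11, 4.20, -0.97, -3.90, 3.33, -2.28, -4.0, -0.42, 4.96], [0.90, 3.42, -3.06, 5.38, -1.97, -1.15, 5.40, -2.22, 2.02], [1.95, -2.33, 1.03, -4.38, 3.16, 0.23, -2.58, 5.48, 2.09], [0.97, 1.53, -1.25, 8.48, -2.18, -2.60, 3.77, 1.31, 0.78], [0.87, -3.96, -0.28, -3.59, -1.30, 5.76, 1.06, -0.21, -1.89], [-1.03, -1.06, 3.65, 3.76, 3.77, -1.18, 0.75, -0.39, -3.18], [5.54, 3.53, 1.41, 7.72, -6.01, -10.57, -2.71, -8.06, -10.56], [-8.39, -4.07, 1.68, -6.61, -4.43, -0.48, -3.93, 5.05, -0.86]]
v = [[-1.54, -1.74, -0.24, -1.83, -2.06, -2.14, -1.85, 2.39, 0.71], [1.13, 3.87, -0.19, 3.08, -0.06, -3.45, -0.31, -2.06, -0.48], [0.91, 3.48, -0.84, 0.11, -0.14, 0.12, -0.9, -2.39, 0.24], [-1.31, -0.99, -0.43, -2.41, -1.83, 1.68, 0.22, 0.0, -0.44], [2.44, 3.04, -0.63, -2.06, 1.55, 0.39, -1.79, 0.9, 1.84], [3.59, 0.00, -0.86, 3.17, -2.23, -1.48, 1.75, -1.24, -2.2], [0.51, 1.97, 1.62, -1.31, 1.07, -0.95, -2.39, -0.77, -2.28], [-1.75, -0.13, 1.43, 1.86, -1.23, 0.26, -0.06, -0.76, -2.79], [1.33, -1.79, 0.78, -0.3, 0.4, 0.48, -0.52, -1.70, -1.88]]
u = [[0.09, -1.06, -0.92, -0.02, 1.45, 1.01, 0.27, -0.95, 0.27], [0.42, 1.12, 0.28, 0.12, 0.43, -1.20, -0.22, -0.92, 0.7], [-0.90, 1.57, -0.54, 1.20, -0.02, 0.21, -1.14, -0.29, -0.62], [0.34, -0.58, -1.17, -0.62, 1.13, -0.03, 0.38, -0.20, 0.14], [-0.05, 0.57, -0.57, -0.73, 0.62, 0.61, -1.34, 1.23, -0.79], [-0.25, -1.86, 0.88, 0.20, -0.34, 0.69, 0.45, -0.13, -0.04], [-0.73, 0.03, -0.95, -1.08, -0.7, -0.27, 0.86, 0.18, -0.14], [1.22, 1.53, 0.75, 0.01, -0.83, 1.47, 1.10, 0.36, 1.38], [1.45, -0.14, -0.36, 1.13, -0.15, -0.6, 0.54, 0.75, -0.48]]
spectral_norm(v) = 9.32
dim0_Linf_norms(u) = [1.45, 1.86, 1.17, 1.2, 1.45, 1.47, 1.34, 1.23, 1.38]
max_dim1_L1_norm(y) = 56.11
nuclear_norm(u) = 18.55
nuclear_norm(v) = 37.43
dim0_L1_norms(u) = [5.45, 8.46, 6.42, 5.11, 5.67, 6.09, 6.3, 5.01, 4.56]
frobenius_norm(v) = 15.11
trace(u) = 2.10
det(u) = 0.28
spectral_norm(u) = 3.67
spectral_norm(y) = 25.28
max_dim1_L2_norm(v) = 6.5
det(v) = -4177.27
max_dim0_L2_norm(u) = 3.37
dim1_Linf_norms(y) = [7.18, 4.96, 5.4, 5.48, 8.48, 5.76, 3.77, 10.57, 8.39]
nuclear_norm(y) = 80.79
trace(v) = -5.88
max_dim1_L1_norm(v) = 16.52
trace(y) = -0.65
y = u @ v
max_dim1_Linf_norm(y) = 10.57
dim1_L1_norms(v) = [14.5, 14.63, 9.13, 9.31, 14.64, 16.52, 12.87, 10.27, 9.18]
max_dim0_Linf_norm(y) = 10.57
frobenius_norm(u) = 7.19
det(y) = -2470.47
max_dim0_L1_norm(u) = 8.46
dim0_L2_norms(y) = [12.65, 9.55, 5.79, 17.19, 10.19, 12.8, 9.53, 12.24, 12.85]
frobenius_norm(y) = 35.40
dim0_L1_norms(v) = [14.51, 17.01, 7.02, 16.13, 10.57, 10.95, 9.79, 12.21, 12.86]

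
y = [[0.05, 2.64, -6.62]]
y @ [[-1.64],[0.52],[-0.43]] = [[4.14]]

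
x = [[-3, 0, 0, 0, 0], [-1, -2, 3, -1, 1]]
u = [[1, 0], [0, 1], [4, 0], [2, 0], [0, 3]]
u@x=[[-3, 0, 0, 0, 0], [-1, -2, 3, -1, 1], [-12, 0, 0, 0, 0], [-6, 0, 0, 0, 0], [-3, -6, 9, -3, 3]]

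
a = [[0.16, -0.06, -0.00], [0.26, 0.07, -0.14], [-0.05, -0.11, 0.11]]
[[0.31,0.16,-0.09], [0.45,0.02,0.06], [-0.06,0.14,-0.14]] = a @ [[1.70, 0.91, -0.53], [-0.67, -0.28, 0.14], [-0.41, 1.44, -1.36]]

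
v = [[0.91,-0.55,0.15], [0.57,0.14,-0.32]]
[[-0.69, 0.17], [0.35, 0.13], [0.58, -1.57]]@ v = [[-0.53, 0.40, -0.16], [0.39, -0.17, 0.01], [-0.37, -0.54, 0.59]]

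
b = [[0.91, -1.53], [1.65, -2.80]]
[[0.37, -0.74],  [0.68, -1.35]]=b @ [[0.09, -0.19], [-0.19, 0.37]]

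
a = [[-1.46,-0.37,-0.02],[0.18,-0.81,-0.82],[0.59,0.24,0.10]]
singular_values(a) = [1.64, 1.17, 0.0]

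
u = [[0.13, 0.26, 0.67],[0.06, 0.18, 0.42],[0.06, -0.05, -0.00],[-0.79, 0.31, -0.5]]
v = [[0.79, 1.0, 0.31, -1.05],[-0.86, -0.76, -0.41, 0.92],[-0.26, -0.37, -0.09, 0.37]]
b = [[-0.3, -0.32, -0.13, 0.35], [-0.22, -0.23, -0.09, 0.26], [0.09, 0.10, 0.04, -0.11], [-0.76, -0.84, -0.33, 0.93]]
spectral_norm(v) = 2.34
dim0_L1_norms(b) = [1.37, 1.49, 0.59, 1.65]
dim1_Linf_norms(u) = [0.67, 0.42, 0.06, 0.79]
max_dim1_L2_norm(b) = 1.5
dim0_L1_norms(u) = [1.04, 0.8, 1.59]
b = u @ v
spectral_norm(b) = 1.67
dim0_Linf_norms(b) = [0.76, 0.84, 0.33, 0.93]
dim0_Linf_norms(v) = [0.86, 1.0, 0.41, 1.05]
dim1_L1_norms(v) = [3.15, 2.95, 1.09]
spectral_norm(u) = 1.13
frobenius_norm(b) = 1.67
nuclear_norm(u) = 1.80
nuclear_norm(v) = 2.54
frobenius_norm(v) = 2.35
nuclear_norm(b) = 1.69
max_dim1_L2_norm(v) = 1.68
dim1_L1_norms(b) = [1.1, 0.8, 0.34, 2.86]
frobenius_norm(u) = 1.31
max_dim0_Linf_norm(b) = 0.93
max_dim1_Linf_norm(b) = 0.93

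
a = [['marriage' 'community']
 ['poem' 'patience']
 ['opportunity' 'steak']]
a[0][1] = 'community'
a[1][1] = 'patience'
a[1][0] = 'poem'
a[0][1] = 'community'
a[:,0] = ['marriage', 'poem', 'opportunity']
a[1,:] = ['poem', 'patience']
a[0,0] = 'marriage'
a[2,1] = 'steak'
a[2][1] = 'steak'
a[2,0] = 'opportunity'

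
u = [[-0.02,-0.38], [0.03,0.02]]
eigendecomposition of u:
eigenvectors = [[(-0.96+0j),-0.96-0.00j],[0.05+0.27j,(0.05-0.27j)]]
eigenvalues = [(-0+0.1j), (-0-0.1j)]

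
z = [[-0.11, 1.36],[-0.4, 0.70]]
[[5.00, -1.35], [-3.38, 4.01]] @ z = [[-0.01, 5.86], [-1.23, -1.79]]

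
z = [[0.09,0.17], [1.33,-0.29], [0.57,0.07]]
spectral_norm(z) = 1.47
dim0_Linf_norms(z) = [1.33, 0.29]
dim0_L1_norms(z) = [1.99, 0.53]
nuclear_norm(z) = 1.72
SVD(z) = [[-0.04,0.72], [-0.93,-0.29], [-0.38,0.63]] @ diag([1.4681645412859732, 0.25356040643315797]) @ [[-0.99,  0.16],[0.16,  0.99]]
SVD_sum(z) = [[0.06, -0.01], [1.34, -0.22], [0.54, -0.09]] + [[0.03, 0.18], [-0.01, -0.07], [0.03, 0.16]]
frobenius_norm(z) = 1.49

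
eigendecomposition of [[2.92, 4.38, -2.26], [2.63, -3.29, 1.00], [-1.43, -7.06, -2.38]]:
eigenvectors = [[0.89+0.00j, (0.06+0.28j), (0.06-0.28j)], [(0.23+0j), 0.17-0.40j, (0.17+0.4j)], [-0.39+0.00j, 0.86+0.00j, 0.86-0.00j]]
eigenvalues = [(5.06+0j), (-3.91+2.81j), (-3.91-2.81j)]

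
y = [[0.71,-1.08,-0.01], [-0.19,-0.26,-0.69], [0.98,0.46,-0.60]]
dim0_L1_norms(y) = [1.88, 1.8, 1.3]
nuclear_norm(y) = 3.28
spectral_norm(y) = 1.36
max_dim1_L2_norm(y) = 1.29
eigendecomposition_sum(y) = [[(0.8+0j), (-0.56-0j), (0.22-0j)], [-0.30-0.00j, 0.21+0.00j, -0.08+0.00j], [(0.38+0j), (-0.26-0j), (0.1-0j)]] + [[-0.04+0.15j, -0.26+0.12j, (-0.11-0.22j)], [0.06+0.22j, -0.23+0.35j, -0.30-0.19j], [(0.3+0.01j), (0.36+0.43j), (-0.35+0.32j)]] + [[-0.04-0.15j, -0.26-0.12j, (-0.11+0.22j)], [0.06-0.22j, (-0.23-0.35j), (-0.3+0.19j)], [(0.3-0.01j), 0.36-0.43j, (-0.35-0.32j)]]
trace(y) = -0.15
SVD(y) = [[-0.80, -0.58, -0.12], [-0.15, -0.0, 0.99], [-0.58, 0.81, -0.08]] @ diag([1.3584528343061242, 1.1768198430440668, 0.7430349614812192]) @ [[-0.82, 0.47, 0.33], [0.33, 0.85, -0.41], [-0.48, -0.22, -0.85]]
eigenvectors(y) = [[-0.86+0.00j, (-0.1+0.37j), (-0.1-0.37j)], [0.32+0.00j, 0.15+0.53j, (0.15-0.53j)], [(-0.4+0j), (0.74+0j), 0.74-0.00j]]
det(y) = 1.19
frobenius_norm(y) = 1.94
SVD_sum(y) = [[0.89,  -0.52,  -0.37],[0.16,  -0.09,  -0.07],[0.64,  -0.37,  -0.26]] + [[-0.22, -0.58, 0.28], [-0.00, -0.0, 0.0], [0.31, 0.82, -0.39]] + [[0.04, 0.02, 0.08],[-0.35, -0.16, -0.62],[0.03, 0.01, 0.05]]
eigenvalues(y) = [(1.11+0j), (-0.63+0.82j), (-0.63-0.82j)]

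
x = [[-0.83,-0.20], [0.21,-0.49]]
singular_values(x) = [0.86, 0.52]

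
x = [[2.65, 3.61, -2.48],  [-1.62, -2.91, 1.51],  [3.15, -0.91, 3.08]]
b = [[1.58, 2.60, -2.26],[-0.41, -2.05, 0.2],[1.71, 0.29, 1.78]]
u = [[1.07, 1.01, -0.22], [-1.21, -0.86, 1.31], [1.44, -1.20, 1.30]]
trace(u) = 1.51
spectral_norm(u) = 2.50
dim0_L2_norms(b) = [2.36, 3.32, 2.88]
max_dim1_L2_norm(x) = 5.12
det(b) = -10.72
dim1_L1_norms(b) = [6.44, 2.66, 3.78]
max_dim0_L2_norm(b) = 3.32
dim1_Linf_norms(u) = [1.07, 1.31, 1.44]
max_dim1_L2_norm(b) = 3.79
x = b + u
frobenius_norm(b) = 5.00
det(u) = 3.39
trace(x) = 2.82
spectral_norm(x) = 6.32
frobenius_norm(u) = 3.37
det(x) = -11.32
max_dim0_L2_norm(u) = 2.16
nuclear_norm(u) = 5.29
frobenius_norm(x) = 7.73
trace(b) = 1.31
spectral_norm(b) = 4.19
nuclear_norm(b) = 7.73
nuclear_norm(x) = 11.16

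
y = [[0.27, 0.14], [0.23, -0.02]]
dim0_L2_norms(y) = [0.35, 0.14]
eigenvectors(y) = [[0.85, -0.35], [0.52, 0.94]]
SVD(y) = [[-0.81,-0.59], [-0.59,0.81]] @ diag([0.3679064880267275, 0.10219988291499893]) @ [[-0.96, -0.28], [0.28, -0.96]]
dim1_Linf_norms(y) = [0.27, 0.23]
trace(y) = 0.25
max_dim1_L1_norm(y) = 0.41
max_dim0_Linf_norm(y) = 0.27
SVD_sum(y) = [[0.29, 0.08], [0.21, 0.06]] + [[-0.02, 0.06], [0.02, -0.08]]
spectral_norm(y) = 0.37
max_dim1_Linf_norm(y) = 0.27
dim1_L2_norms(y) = [0.3, 0.23]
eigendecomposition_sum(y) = [[0.29,0.11], [0.18,0.07]] + [[-0.02, 0.03], [0.05, -0.09]]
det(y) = -0.04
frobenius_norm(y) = 0.38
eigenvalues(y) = [0.36, -0.11]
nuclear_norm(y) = 0.47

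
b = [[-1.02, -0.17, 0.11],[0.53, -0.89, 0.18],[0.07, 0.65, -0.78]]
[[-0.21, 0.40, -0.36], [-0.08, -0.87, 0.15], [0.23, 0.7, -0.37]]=b @ [[0.16,-0.54,0.39],  [0.16,0.56,0.20],  [-0.15,-0.48,0.67]]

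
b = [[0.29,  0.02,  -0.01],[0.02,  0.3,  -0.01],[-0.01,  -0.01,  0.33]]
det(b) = 0.03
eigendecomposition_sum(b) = [[0.17, -0.13, 0.01], [-0.13, 0.1, -0.01], [0.01, -0.01, 0.00]] + [[0.08, 0.11, 0.08], [0.11, 0.15, 0.11], [0.08, 0.11, 0.08]] + [[0.04, 0.05, -0.10], [0.05, 0.05, -0.11], [-0.10, -0.11, 0.25]]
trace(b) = 0.92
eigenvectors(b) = [[0.79,  -0.5,  -0.34],[-0.61,  -0.69,  -0.4],[0.03,  -0.52,  0.85]]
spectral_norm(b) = 0.34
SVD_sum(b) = [[0.04, 0.05, -0.1], [0.05, 0.05, -0.11], [-0.1, -0.11, 0.25]] + [[0.08, 0.11, 0.08],[0.11, 0.15, 0.11],[0.08, 0.11, 0.08]] + [[0.17, -0.13, 0.01],[-0.13, 0.10, -0.01],[0.01, -0.01, 0.00]]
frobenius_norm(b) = 0.53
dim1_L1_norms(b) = [0.32, 0.33, 0.35]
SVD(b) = [[-0.34, 0.5, -0.79],[-0.4, 0.69, 0.61],[0.85, 0.52, -0.03]] @ diag([0.33861319294496706, 0.3070609912360251, 0.2743258158190077]) @ [[-0.34,-0.40,0.85],[0.50,0.69,0.52],[-0.79,0.61,-0.03]]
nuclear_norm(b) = 0.92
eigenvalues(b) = [0.27, 0.31, 0.34]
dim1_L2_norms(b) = [0.29, 0.3, 0.33]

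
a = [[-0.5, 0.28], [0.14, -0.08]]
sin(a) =[[-0.47, 0.26], [0.13, -0.08]]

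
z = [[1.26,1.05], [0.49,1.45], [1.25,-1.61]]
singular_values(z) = [2.41, 1.84]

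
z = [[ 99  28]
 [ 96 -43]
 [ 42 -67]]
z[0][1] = 28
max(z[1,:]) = 96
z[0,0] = 99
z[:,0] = [99, 96, 42]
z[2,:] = [42, -67]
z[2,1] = -67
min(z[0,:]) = 28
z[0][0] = 99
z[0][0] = 99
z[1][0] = 96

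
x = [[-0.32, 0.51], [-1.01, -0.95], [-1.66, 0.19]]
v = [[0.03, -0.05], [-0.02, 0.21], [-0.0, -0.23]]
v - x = [[0.35, -0.56], [0.99, 1.16], [1.66, -0.42]]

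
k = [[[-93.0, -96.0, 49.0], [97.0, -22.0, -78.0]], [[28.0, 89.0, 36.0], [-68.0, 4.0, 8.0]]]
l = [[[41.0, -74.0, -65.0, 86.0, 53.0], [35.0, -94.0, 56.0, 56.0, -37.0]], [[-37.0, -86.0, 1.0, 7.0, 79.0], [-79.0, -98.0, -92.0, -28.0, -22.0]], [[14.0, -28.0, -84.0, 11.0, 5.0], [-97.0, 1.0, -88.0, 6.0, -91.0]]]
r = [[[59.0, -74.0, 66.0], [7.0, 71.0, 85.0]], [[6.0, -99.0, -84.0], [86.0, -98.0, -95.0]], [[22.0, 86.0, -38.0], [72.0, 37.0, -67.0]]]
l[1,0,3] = 7.0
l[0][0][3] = 86.0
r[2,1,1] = 37.0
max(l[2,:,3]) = 11.0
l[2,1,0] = -97.0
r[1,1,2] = -95.0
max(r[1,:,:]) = 86.0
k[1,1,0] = -68.0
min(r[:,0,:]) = -99.0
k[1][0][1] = 89.0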